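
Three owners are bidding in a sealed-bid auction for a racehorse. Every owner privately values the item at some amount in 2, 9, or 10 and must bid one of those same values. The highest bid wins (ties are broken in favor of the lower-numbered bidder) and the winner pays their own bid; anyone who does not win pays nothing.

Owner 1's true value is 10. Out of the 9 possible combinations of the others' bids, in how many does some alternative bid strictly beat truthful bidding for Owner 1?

Others bid (2, 2): truth gives 0; bid 2 gives 8 > 0. Violating.
Others bid (2, 9): truth gives 0; bid 9 gives 1 > 0. Violating.
Others bid (9, 2): truth gives 0; bid 9 gives 1 > 0. Violating.
Others bid (9, 9): truth gives 0; bid 9 gives 1 > 0. Violating.
Others bid (2, 10): truth gives 0; no alternative beats it.
Others bid (9, 10): truth gives 0; no alternative beats it.
(Checking all 9 profiles: 4 have a profitable deviation, 5 do not.)

4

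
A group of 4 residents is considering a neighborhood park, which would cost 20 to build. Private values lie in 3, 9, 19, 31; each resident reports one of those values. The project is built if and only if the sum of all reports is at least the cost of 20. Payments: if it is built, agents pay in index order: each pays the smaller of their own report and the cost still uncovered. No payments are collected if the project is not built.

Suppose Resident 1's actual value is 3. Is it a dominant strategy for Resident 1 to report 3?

Yes

Check each profile of the others' reports and compare truth against every alternative report.
Others report (3, 3, 9): truth gives 0, best alternative gives -6.
Others report (3, 3, 19): truth gives 0, best alternative gives -6.
Others report (3, 3, 31): truth gives 0, best alternative gives -6.
Others report (3, 9, 3): truth gives 0, best alternative gives -6.
Others report (3, 9, 9): truth gives 0, best alternative gives -6.
Others report (3, 9, 19): truth gives 0, best alternative gives -6.
(Remaining 58 profiles checked similarly; truth is weakly best in each.)
In every case the truthful report is at least as good as any alternative, so it is a dominant strategy.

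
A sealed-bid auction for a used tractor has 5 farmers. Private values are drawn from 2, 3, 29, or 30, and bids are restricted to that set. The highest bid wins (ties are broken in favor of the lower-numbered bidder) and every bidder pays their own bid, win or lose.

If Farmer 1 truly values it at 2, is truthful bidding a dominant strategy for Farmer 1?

Consider the case where Farmer 2 bids 2, Farmer 3 bids 2, Farmer 4 bids 2 and Farmer 5 bids 3.
Truthful bid 2: loses but pays 2, utility -2.
Bid 3 instead: wins, pays 3, utility 2 - 3 = -1.
Since -1 > -2, bidding 3 is strictly better here, so truthful bidding is not dominant.

No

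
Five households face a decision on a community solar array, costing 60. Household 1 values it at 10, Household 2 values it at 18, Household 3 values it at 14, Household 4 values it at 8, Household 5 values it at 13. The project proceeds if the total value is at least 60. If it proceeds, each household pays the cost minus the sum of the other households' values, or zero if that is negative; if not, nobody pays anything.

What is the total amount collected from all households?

48

Total value 63 ≥ cost 60, so it is built.
Household 1: others sum to 53; max(0, 60 - 53) = 7.
Household 2: others sum to 45; max(0, 60 - 45) = 15.
Household 3: others sum to 49; max(0, 60 - 49) = 11.
Household 4: others sum to 55; max(0, 60 - 55) = 5.
Household 5: others sum to 50; max(0, 60 - 50) = 10.
Total collected = 7 + 15 + 11 + 5 + 10 = 48.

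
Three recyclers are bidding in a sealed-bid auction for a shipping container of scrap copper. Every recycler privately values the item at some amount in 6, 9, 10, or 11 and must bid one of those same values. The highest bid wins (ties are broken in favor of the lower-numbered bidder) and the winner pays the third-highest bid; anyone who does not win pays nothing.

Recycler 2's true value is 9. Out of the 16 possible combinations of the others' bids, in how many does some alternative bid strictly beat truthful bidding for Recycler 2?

4

Others bid (6, 10): truth gives 0; bid 10 gives 3 > 0. Violating.
Others bid (6, 11): truth gives 0; bid 11 gives 3 > 0. Violating.
Others bid (9, 6): truth gives 0; bid 10 gives 3 > 0. Violating.
Others bid (10, 6): truth gives 0; bid 11 gives 3 > 0. Violating.
Others bid (6, 6): truth gives 3; no alternative beats it.
Others bid (6, 9): truth gives 3; no alternative beats it.
(Checking all 16 profiles: 4 have a profitable deviation, 12 do not.)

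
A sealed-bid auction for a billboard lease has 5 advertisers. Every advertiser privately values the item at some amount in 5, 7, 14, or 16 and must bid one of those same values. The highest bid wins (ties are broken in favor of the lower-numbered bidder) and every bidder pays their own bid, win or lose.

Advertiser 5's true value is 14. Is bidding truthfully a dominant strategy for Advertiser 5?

Consider the case where Advertiser 1 bids 5, Advertiser 2 bids 5, Advertiser 3 bids 5 and Advertiser 4 bids 5.
Truthful bid 14: wins, pays 14, utility 14 - 14 = 0.
Bid 7 instead: wins, pays 7, utility 14 - 7 = 7.
Since 7 > 0, bidding 7 is strictly better here, so truthful bidding is not dominant.

No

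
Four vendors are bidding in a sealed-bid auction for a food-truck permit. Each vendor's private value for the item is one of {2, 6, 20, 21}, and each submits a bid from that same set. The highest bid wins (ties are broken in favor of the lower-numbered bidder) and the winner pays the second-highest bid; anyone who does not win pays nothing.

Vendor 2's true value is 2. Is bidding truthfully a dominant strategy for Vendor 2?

Check each profile of the others' bids and compare truth against every alternative bid.
Others bid (2, 2, 6): truth gives 0, best alternative gives -4.
Others bid (2, 6, 2): truth gives 0, best alternative gives -4.
Others bid (2, 6, 6): truth gives 0, best alternative gives -4.
Others bid (2, 2, 2): truth gives 0, best alternative gives 0.
Others bid (2, 2, 20): truth gives 0, best alternative gives 0.
Others bid (2, 2, 21): truth gives 0, best alternative gives 0.
(Remaining 58 profiles checked similarly; truth is weakly best in each.)
In every case the truthful bid is at least as good as any alternative, so it is a dominant strategy.

Yes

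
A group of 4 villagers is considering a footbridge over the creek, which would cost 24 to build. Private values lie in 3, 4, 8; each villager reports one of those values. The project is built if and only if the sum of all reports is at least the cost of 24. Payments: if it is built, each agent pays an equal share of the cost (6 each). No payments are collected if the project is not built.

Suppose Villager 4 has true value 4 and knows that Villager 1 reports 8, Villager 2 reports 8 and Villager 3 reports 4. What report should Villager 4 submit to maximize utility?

3

Report 3: project not built, utility 0.
Report 4: project built, pays 6, utility 4 - 6 = -2.
Report 8: project built, pays 6, utility 4 - 6 = -2.
The best choice is 3 with utility 0.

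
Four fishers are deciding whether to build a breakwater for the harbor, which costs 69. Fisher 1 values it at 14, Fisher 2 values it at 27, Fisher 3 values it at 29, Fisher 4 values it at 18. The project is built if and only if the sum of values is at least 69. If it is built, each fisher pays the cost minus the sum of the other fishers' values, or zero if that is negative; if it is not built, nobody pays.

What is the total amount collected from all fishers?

18

Total value 88 ≥ cost 69, so it is built.
Fisher 1: others sum to 74; max(0, 69 - 74) = 0.
Fisher 2: others sum to 61; max(0, 69 - 61) = 8.
Fisher 3: others sum to 59; max(0, 69 - 59) = 10.
Fisher 4: others sum to 70; max(0, 69 - 70) = 0.
Total collected = 0 + 8 + 10 + 0 = 18.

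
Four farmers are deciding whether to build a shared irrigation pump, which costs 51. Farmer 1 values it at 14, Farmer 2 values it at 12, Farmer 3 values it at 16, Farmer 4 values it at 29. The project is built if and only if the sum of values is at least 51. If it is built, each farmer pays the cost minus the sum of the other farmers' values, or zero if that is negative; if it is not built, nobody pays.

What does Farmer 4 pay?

Total value 71 ≥ cost 51, so the project is built.
The other farmers' values sum to 42.
Cost minus that sum is 51 - 42 = 9.

9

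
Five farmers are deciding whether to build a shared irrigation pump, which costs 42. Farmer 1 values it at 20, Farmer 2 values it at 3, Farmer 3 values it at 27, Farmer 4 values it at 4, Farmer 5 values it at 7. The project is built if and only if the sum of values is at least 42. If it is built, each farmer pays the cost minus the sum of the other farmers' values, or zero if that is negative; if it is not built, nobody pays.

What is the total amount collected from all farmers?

9

Total value 61 ≥ cost 42, so it is built.
Farmer 1: others sum to 41; max(0, 42 - 41) = 1.
Farmer 2: others sum to 58; max(0, 42 - 58) = 0.
Farmer 3: others sum to 34; max(0, 42 - 34) = 8.
Farmer 4: others sum to 57; max(0, 42 - 57) = 0.
Farmer 5: others sum to 54; max(0, 42 - 54) = 0.
Total collected = 1 + 0 + 8 + 0 + 0 = 9.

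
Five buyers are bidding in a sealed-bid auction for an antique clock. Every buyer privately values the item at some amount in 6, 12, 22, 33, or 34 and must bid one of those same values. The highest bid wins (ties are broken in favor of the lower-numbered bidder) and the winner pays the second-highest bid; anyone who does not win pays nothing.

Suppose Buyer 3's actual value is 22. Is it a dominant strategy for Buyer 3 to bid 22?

Yes

Check each profile of the others' bids and compare truth against every alternative bid.
Others bid (6, 6, 6, 6): truth gives 16, best alternative gives 16.
Others bid (6, 6, 6, 12): truth gives 10, best alternative gives 10.
Others bid (6, 6, 12, 6): truth gives 10, best alternative gives 10.
Others bid (6, 6, 12, 12): truth gives 10, best alternative gives 10.
Others bid (6, 12, 6, 6): truth gives 10, best alternative gives 10.
Others bid (6, 12, 6, 12): truth gives 10, best alternative gives 10.
(Remaining 619 profiles checked similarly; truth is weakly best in each.)
In every case the truthful bid is at least as good as any alternative, so it is a dominant strategy.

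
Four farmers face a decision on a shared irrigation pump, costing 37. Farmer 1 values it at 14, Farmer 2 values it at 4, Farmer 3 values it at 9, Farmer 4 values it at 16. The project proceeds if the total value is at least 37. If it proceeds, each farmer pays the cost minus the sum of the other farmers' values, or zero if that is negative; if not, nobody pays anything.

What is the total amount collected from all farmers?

Total value 43 ≥ cost 37, so it is built.
Farmer 1: others sum to 29; max(0, 37 - 29) = 8.
Farmer 2: others sum to 39; max(0, 37 - 39) = 0.
Farmer 3: others sum to 34; max(0, 37 - 34) = 3.
Farmer 4: others sum to 27; max(0, 37 - 27) = 10.
Total collected = 8 + 0 + 3 + 10 = 21.

21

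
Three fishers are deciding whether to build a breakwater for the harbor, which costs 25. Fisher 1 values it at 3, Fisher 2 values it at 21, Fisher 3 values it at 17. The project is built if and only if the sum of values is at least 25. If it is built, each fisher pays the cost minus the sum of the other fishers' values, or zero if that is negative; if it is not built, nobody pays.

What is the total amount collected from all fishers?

6

Total value 41 ≥ cost 25, so it is built.
Fisher 1: others sum to 38; max(0, 25 - 38) = 0.
Fisher 2: others sum to 20; max(0, 25 - 20) = 5.
Fisher 3: others sum to 24; max(0, 25 - 24) = 1.
Total collected = 0 + 5 + 1 = 6.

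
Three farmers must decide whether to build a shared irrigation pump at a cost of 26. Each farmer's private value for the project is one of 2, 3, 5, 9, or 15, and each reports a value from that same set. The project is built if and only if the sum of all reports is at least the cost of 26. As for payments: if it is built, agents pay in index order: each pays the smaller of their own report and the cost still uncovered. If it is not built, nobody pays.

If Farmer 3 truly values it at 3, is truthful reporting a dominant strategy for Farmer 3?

Yes

Check each profile of the others' reports and compare truth against every alternative report.
Others report (15, 15): truth gives 3, best alternative gives 3.
Others report (9, 15): truth gives 1, best alternative gives 1.
Others report (15, 9): truth gives 1, best alternative gives 1.
Others report (2, 2): truth gives 0, best alternative gives 0.
Others report (2, 3): truth gives 0, best alternative gives 0.
Others report (2, 5): truth gives 0, best alternative gives 0.
(Remaining 19 profiles checked similarly; truth is weakly best in each.)
In every case the truthful report is at least as good as any alternative, so it is a dominant strategy.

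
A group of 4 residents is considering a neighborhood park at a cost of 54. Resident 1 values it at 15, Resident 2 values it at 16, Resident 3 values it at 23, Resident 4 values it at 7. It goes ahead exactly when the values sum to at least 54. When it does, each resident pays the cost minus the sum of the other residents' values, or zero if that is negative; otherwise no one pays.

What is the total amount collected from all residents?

Total value 61 ≥ cost 54, so it is built.
Resident 1: others sum to 46; max(0, 54 - 46) = 8.
Resident 2: others sum to 45; max(0, 54 - 45) = 9.
Resident 3: others sum to 38; max(0, 54 - 38) = 16.
Resident 4: others sum to 54; max(0, 54 - 54) = 0.
Total collected = 8 + 9 + 16 + 0 = 33.

33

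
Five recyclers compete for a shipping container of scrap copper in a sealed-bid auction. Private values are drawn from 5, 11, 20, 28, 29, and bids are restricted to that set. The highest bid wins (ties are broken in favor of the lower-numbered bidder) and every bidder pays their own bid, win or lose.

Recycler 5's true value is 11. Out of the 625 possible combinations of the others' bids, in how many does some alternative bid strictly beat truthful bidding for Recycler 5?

624

Others bid (5, 5, 5, 11): truth gives -11; bid 5 gives -5 > -11. Violating.
Others bid (5, 5, 5, 20): truth gives -11; bid 5 gives -5 > -11. Violating.
Others bid (5, 5, 5, 28): truth gives -11; bid 5 gives -5 > -11. Violating.
Others bid (5, 5, 5, 29): truth gives -11; bid 5 gives -5 > -11. Violating.
Others bid (5, 5, 5, 5): truth gives 0; no alternative beats it.
(Checking all 625 profiles: 624 have a profitable deviation, 1 does not.)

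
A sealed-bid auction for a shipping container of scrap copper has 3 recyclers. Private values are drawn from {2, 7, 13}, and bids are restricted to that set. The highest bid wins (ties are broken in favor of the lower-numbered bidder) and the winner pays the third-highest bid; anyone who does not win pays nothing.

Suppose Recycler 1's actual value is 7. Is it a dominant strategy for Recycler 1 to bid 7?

No

Consider the case where Recycler 2 bids 2 and Recycler 3 bids 13.
Truthful bid 7: loses, pays 0, utility 0.
Bid 13 instead: wins, pays 2, utility 7 - 2 = 5.
Since 5 > 0, bidding 13 is strictly better here, so truthful bidding is not dominant.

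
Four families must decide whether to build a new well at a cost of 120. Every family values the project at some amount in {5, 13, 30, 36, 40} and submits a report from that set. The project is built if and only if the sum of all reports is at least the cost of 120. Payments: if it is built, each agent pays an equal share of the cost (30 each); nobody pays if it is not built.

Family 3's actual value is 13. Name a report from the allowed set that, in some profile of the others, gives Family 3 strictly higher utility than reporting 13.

5

Suppose Family 1 reports 30, Family 2 reports 40 and Family 4 reports 40.
Report 13: project built, pays 30, utility 13 - 30 = -17.
Report 5: project not built, utility 0.
So reporting 5 beats truth here (0 > -17).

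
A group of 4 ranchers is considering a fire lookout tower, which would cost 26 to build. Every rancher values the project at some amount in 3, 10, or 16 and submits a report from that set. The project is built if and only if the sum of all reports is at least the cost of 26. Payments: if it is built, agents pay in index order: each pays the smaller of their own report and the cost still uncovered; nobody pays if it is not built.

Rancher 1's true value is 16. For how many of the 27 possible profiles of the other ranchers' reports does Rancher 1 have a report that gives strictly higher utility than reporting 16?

26

Others report (3, 3, 10): truth gives 0; report 10 gives 6 > 0. Violating.
Others report (3, 3, 16): truth gives 0; report 10 gives 6 > 0. Violating.
Others report (3, 10, 3): truth gives 0; report 10 gives 6 > 0. Violating.
Others report (3, 10, 10): truth gives 0; report 3 gives 13 > 0. Violating.
Others report (3, 3, 3): truth gives 0; no alternative beats it.
(Checking all 27 profiles: 26 have a profitable deviation, 1 does not.)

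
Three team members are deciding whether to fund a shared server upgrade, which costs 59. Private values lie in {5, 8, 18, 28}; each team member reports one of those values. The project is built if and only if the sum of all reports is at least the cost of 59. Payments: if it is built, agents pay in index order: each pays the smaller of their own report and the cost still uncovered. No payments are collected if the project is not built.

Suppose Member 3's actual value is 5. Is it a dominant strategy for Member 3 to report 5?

Yes

Check each profile of the others' reports and compare truth against every alternative report.
Others report (28, 28): truth gives 2, best alternative gives 2.
Others report (5, 5): truth gives 0, best alternative gives 0.
Others report (5, 8): truth gives 0, best alternative gives 0.
Others report (5, 18): truth gives 0, best alternative gives 0.
Others report (5, 28): truth gives 0, best alternative gives 0.
Others report (8, 5): truth gives 0, best alternative gives 0.
(Remaining 10 profiles checked similarly; truth is weakly best in each.)
In every case the truthful report is at least as good as any alternative, so it is a dominant strategy.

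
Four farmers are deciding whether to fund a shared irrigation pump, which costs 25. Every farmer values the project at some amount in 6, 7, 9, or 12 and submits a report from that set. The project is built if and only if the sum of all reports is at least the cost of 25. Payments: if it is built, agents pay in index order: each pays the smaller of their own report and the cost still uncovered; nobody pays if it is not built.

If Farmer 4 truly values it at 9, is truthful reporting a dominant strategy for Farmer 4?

Yes

Check each profile of the others' reports and compare truth against every alternative report.
Others report (6, 7, 12): truth gives 9, best alternative gives 9.
Others report (6, 9, 12): truth gives 9, best alternative gives 9.
Others report (6, 12, 7): truth gives 9, best alternative gives 9.
Others report (6, 12, 9): truth gives 9, best alternative gives 9.
Others report (6, 12, 12): truth gives 9, best alternative gives 9.
Others report (7, 6, 12): truth gives 9, best alternative gives 9.
(Remaining 58 profiles checked similarly; truth is weakly best in each.)
In every case the truthful report is at least as good as any alternative, so it is a dominant strategy.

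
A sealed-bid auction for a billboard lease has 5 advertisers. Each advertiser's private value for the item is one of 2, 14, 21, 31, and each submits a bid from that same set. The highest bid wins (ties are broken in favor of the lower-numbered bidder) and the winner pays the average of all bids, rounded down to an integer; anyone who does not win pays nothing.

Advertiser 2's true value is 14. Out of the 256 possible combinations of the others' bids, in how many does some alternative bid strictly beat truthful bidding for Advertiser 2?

Others bid (2, 2, 2, 21): truth gives 0; bid 21 gives 5 > 0. Violating.
Others bid (2, 2, 2, 31): truth gives 0; bid 31 gives 1 > 0. Violating.
Others bid (2, 2, 14, 21): truth gives 0; bid 21 gives 2 > 0. Violating.
Others bid (2, 2, 21, 2): truth gives 0; bid 21 gives 5 > 0. Violating.
Others bid (2, 2, 2, 2): truth gives 10; no alternative beats it.
Others bid (2, 2, 2, 14): truth gives 8; no alternative beats it.
(Checking all 256 profiles: 26 have a profitable deviation, 230 do not.)

26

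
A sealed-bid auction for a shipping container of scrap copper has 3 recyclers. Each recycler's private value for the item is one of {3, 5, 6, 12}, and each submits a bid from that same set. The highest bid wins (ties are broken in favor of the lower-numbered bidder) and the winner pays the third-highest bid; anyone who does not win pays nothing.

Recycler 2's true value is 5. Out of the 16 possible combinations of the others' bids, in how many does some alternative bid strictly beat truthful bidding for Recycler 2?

Others bid (3, 6): truth gives 0; bid 6 gives 2 > 0. Violating.
Others bid (3, 12): truth gives 0; bid 12 gives 2 > 0. Violating.
Others bid (5, 3): truth gives 0; bid 6 gives 2 > 0. Violating.
Others bid (6, 3): truth gives 0; bid 12 gives 2 > 0. Violating.
Others bid (3, 3): truth gives 2; no alternative beats it.
Others bid (3, 5): truth gives 2; no alternative beats it.
(Checking all 16 profiles: 4 have a profitable deviation, 12 do not.)

4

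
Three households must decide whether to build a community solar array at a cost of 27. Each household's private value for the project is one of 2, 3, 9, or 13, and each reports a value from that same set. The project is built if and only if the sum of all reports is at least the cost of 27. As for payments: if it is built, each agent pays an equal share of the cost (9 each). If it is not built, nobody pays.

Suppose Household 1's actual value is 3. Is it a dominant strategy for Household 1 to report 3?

Yes

Check each profile of the others' reports and compare truth against every alternative report.
Others report (13, 13): truth gives -6, best alternative gives -6.
Others report (2, 2): truth gives 0, best alternative gives 0.
Others report (2, 3): truth gives 0, best alternative gives 0.
Others report (2, 9): truth gives 0, best alternative gives 0.
Others report (2, 13): truth gives 0, best alternative gives 0.
Others report (3, 2): truth gives 0, best alternative gives 0.
(Remaining 10 profiles checked similarly; truth is weakly best in each.)
In every case the truthful report is at least as good as any alternative, so it is a dominant strategy.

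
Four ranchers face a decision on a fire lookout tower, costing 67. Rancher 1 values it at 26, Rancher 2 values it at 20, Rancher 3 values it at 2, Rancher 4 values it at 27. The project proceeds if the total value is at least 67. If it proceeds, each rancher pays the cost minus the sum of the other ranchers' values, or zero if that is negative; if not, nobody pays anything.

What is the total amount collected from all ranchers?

49

Total value 75 ≥ cost 67, so it is built.
Rancher 1: others sum to 49; max(0, 67 - 49) = 18.
Rancher 2: others sum to 55; max(0, 67 - 55) = 12.
Rancher 3: others sum to 73; max(0, 67 - 73) = 0.
Rancher 4: others sum to 48; max(0, 67 - 48) = 19.
Total collected = 18 + 12 + 0 + 19 = 49.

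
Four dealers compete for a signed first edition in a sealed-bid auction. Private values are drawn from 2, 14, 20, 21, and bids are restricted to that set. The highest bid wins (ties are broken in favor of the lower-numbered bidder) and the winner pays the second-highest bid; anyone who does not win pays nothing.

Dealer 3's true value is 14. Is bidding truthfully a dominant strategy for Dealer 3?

Check each profile of the others' bids and compare truth against every alternative bid.
Others bid (2, 2, 2): truth gives 12, best alternative gives 12.
Others bid (2, 2, 14): truth gives 0, best alternative gives 0.
Others bid (2, 2, 20): truth gives 0, best alternative gives 0.
Others bid (2, 2, 21): truth gives 0, best alternative gives 0.
Others bid (2, 14, 2): truth gives 0, best alternative gives 0.
Others bid (2, 14, 14): truth gives 0, best alternative gives 0.
(Remaining 58 profiles checked similarly; truth is weakly best in each.)
In every case the truthful bid is at least as good as any alternative, so it is a dominant strategy.

Yes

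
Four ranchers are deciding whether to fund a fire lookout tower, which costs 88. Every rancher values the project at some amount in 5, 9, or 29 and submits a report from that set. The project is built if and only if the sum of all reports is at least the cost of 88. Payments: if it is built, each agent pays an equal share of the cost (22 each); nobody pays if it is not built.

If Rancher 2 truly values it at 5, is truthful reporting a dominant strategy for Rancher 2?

Yes

Check each profile of the others' reports and compare truth against every alternative report.
Others report (29, 29, 29): truth gives -17, best alternative gives -17.
Others report (5, 5, 5): truth gives 0, best alternative gives 0.
Others report (5, 5, 9): truth gives 0, best alternative gives 0.
Others report (5, 5, 29): truth gives 0, best alternative gives 0.
Others report (5, 9, 5): truth gives 0, best alternative gives 0.
Others report (5, 9, 9): truth gives 0, best alternative gives 0.
(Remaining 21 profiles checked similarly; truth is weakly best in each.)
In every case the truthful report is at least as good as any alternative, so it is a dominant strategy.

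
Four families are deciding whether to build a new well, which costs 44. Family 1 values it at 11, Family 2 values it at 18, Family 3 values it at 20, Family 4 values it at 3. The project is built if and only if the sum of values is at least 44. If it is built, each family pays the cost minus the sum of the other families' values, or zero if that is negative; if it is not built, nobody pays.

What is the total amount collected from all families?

Total value 52 ≥ cost 44, so it is built.
Family 1: others sum to 41; max(0, 44 - 41) = 3.
Family 2: others sum to 34; max(0, 44 - 34) = 10.
Family 3: others sum to 32; max(0, 44 - 32) = 12.
Family 4: others sum to 49; max(0, 44 - 49) = 0.
Total collected = 3 + 10 + 12 + 0 = 25.

25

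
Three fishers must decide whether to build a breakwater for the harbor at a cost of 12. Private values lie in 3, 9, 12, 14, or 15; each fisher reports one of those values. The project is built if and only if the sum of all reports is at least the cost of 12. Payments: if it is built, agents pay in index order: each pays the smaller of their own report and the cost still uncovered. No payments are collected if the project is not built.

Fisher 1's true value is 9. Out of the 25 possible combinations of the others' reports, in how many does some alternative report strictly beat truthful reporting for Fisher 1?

Others report (3, 9): truth gives 0; report 3 gives 6 > 0. Violating.
Others report (3, 12): truth gives 0; report 3 gives 6 > 0. Violating.
Others report (3, 14): truth gives 0; report 3 gives 6 > 0. Violating.
Others report (3, 15): truth gives 0; report 3 gives 6 > 0. Violating.
Others report (3, 3): truth gives 0; no alternative beats it.
(Checking all 25 profiles: 24 have a profitable deviation, 1 does not.)

24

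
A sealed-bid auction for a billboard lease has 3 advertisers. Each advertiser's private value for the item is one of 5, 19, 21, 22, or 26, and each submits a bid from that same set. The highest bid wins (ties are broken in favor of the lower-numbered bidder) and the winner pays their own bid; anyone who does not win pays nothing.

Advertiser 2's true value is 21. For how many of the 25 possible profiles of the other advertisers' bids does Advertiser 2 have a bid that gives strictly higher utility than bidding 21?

2

Others bid (5, 5): truth gives 0; bid 19 gives 2 > 0. Violating.
Others bid (5, 19): truth gives 0; bid 19 gives 2 > 0. Violating.
Others bid (5, 21): truth gives 0; no alternative beats it.
Others bid (5, 22): truth gives 0; no alternative beats it.
(Checking all 25 profiles: 2 have a profitable deviation, 23 do not.)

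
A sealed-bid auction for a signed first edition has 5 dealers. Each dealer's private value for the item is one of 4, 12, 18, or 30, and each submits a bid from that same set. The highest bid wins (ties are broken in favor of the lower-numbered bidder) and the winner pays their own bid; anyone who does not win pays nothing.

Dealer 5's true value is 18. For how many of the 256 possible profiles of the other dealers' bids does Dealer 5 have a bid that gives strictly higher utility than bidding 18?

1

Others bid (4, 4, 4, 4): truth gives 0; bid 12 gives 6 > 0. Violating.
Others bid (4, 4, 4, 12): truth gives 0; no alternative beats it.
Others bid (4, 4, 4, 18): truth gives 0; no alternative beats it.
(Checking all 256 profiles: 1 has a profitable deviation, 255 do not.)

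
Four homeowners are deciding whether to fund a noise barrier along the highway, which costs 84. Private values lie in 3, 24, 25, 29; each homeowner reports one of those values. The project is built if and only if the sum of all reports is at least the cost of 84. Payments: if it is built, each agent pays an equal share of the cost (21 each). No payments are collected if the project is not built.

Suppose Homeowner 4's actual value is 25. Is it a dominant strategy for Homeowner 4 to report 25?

No

Consider the case where Homeowner 1 reports 3, Homeowner 2 reports 24 and Homeowner 3 reports 29.
Truthful report 25: project not built, utility 0.
Report 29 instead: project built, pays 21, utility 25 - 21 = 4.
Since 4 > 0, reporting 29 is strictly better here, so truthful reporting is not dominant.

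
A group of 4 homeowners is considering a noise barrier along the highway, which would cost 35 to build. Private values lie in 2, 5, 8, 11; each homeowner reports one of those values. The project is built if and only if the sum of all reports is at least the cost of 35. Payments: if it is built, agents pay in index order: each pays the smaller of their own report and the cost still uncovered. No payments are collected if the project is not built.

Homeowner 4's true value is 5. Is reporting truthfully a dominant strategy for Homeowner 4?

Check each profile of the others' reports and compare truth against every alternative report.
Others report (11, 11, 11): truth gives 3, best alternative gives 3.
Others report (2, 2, 2): truth gives 0, best alternative gives 0.
Others report (2, 2, 5): truth gives 0, best alternative gives 0.
Others report (2, 2, 8): truth gives 0, best alternative gives 0.
Others report (2, 2, 11): truth gives 0, best alternative gives 0.
Others report (2, 5, 2): truth gives 0, best alternative gives 0.
(Remaining 58 profiles checked similarly; truth is weakly best in each.)
In every case the truthful report is at least as good as any alternative, so it is a dominant strategy.

Yes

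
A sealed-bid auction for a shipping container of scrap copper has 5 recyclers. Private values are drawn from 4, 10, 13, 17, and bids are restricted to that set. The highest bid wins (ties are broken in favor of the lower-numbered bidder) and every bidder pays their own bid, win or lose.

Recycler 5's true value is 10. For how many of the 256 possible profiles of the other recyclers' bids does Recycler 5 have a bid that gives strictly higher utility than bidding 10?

Others bid (4, 4, 4, 10): truth gives -10; bid 13 gives -3 > -10. Violating.
Others bid (4, 4, 4, 13): truth gives -10; bid 4 gives -4 > -10. Violating.
Others bid (4, 4, 4, 17): truth gives -10; bid 4 gives -4 > -10. Violating.
Others bid (4, 4, 10, 4): truth gives -10; bid 13 gives -3 > -10. Violating.
Others bid (4, 4, 4, 4): truth gives 0; no alternative beats it.
(Checking all 256 profiles: 255 have a profitable deviation, 1 does not.)

255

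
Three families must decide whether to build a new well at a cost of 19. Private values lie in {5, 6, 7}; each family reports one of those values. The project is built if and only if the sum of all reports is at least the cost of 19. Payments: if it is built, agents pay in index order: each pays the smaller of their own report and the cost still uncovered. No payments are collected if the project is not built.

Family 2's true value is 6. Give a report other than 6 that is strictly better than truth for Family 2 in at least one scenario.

5

Suppose Family 1 reports 7 and Family 3 reports 7.
Report 6: project built, pays 6, utility 6 - 6 = 0.
Report 5: project built, pays 5, utility 6 - 5 = 1.
So reporting 5 beats truth here (1 > 0).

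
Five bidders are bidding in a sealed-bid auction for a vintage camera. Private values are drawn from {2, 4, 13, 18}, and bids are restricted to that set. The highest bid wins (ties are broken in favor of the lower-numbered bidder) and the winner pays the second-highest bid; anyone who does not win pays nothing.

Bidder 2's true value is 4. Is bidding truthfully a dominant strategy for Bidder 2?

Check each profile of the others' bids and compare truth against every alternative bid.
Others bid (2, 2, 2, 2): truth gives 2, best alternative gives 2.
Others bid (2, 2, 2, 4): truth gives 0, best alternative gives 0.
Others bid (2, 2, 2, 13): truth gives 0, best alternative gives 0.
Others bid (2, 2, 2, 18): truth gives 0, best alternative gives 0.
Others bid (2, 2, 4, 2): truth gives 0, best alternative gives 0.
Others bid (2, 2, 4, 4): truth gives 0, best alternative gives 0.
(Remaining 250 profiles checked similarly; truth is weakly best in each.)
In every case the truthful bid is at least as good as any alternative, so it is a dominant strategy.

Yes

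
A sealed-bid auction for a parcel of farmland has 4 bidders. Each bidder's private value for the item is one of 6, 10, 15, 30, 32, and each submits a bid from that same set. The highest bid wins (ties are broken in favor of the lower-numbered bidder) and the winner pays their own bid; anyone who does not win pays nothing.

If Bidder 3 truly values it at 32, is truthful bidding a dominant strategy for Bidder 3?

No

Consider the case where Bidder 1 bids 6, Bidder 2 bids 6 and Bidder 4 bids 6.
Truthful bid 32: wins, pays 32, utility 32 - 32 = 0.
Bid 10 instead: wins, pays 10, utility 32 - 10 = 22.
Since 22 > 0, bidding 10 is strictly better here, so truthful bidding is not dominant.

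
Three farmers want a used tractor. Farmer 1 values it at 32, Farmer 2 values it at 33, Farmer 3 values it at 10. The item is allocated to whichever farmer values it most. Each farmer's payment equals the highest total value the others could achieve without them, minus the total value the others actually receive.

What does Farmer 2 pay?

32

Farmer 2 has the highest value and receives the item.
Without Farmer 2, the item would go to the next-highest value, 32, so the others could achieve 32.
With Farmer 2 present and winning, the others receive nothing, so their total is 0.
Payment = 32 - 0 = 32.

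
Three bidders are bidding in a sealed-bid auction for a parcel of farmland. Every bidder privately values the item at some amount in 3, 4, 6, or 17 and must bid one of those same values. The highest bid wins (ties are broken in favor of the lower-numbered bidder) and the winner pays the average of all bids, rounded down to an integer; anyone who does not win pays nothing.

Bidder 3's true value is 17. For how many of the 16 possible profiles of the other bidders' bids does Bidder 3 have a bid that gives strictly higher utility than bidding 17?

4

Others bid (3, 3): truth gives 10; bid 4 gives 14 > 10. Violating.
Others bid (3, 4): truth gives 9; bid 6 gives 13 > 9. Violating.
Others bid (4, 3): truth gives 9; bid 6 gives 13 > 9. Violating.
Others bid (4, 4): truth gives 9; bid 6 gives 13 > 9. Violating.
Others bid (3, 6): truth gives 9; no alternative beats it.
Others bid (3, 17): truth gives 0; no alternative beats it.
(Checking all 16 profiles: 4 have a profitable deviation, 12 do not.)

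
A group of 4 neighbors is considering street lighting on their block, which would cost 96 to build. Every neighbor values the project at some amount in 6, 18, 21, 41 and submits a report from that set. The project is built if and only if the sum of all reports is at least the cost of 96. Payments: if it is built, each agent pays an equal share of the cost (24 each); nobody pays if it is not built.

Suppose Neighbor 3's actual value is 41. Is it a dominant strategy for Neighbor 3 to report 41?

Yes

Check each profile of the others' reports and compare truth against every alternative report.
Others report (6, 18, 41): truth gives 17, best alternative gives 0.
Others report (6, 21, 41): truth gives 17, best alternative gives 0.
Others report (6, 41, 18): truth gives 17, best alternative gives 0.
Others report (6, 41, 21): truth gives 17, best alternative gives 0.
Others report (18, 6, 41): truth gives 17, best alternative gives 0.
Others report (18, 18, 21): truth gives 17, best alternative gives 0.
(Remaining 58 profiles checked similarly; truth is weakly best in each.)
In every case the truthful report is at least as good as any alternative, so it is a dominant strategy.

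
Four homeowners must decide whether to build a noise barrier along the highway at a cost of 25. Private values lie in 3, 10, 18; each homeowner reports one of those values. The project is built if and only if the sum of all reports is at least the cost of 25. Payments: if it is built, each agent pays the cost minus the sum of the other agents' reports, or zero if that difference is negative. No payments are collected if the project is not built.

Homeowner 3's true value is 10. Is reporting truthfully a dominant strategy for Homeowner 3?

Yes

Check each profile of the others' reports and compare truth against every alternative report.
Others report (3, 10, 18): truth gives 10, best alternative gives 10.
Others report (3, 18, 10): truth gives 10, best alternative gives 10.
Others report (3, 18, 18): truth gives 10, best alternative gives 10.
Others report (10, 3, 18): truth gives 10, best alternative gives 10.
Others report (10, 10, 10): truth gives 10, best alternative gives 10.
Others report (10, 10, 18): truth gives 10, best alternative gives 10.
(Remaining 21 profiles checked similarly; truth is weakly best in each.)
In every case the truthful report is at least as good as any alternative, so it is a dominant strategy.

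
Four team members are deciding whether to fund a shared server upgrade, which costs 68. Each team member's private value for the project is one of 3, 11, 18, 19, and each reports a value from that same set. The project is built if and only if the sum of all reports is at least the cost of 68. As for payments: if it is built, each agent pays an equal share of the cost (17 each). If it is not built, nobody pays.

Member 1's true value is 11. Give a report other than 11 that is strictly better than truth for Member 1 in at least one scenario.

3

Suppose Member 2 reports 19, Member 3 reports 19 and Member 4 reports 19.
Report 11: project built, pays 17, utility 11 - 17 = -6.
Report 3: project not built, utility 0.
So reporting 3 beats truth here (0 > -6).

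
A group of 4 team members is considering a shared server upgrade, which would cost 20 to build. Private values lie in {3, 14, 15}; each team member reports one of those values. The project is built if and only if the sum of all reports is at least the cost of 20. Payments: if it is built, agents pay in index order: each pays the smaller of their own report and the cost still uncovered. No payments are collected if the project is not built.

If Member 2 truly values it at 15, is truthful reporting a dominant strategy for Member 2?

No

Consider the case where Member 1 reports 3, Member 3 reports 3 and Member 4 reports 3.
Truthful report 15: project built, pays 15, utility 15 - 15 = 0.
Report 14 instead: project built, pays 14, utility 15 - 14 = 1.
Since 1 > 0, reporting 14 is strictly better here, so truthful reporting is not dominant.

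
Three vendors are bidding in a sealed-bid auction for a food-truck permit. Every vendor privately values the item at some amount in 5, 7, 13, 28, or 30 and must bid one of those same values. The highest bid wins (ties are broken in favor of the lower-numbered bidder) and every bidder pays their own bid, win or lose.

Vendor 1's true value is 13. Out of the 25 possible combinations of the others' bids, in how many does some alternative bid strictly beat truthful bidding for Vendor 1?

Others bid (5, 5): truth gives 0; bid 5 gives 8 > 0. Violating.
Others bid (5, 7): truth gives 0; bid 7 gives 6 > 0. Violating.
Others bid (5, 28): truth gives -13; bid 5 gives -5 > -13. Violating.
Others bid (5, 30): truth gives -13; bid 5 gives -5 > -13. Violating.
Others bid (5, 13): truth gives 0; no alternative beats it.
Others bid (7, 13): truth gives 0; no alternative beats it.
(Checking all 25 profiles: 20 have a profitable deviation, 5 do not.)

20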